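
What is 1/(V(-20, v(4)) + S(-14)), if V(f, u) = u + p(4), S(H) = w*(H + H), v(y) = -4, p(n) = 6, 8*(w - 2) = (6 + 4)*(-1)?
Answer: -1/19 ≈ -0.052632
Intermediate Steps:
w = ¾ (w = 2 + ((6 + 4)*(-1))/8 = 2 + (10*(-1))/8 = 2 + (⅛)*(-10) = 2 - 5/4 = ¾ ≈ 0.75000)
S(H) = 3*H/2 (S(H) = 3*(H + H)/4 = 3*(2*H)/4 = 3*H/2)
V(f, u) = 6 + u (V(f, u) = u + 6 = 6 + u)
1/(V(-20, v(4)) + S(-14)) = 1/((6 - 4) + (3/2)*(-14)) = 1/(2 - 21) = 1/(-19) = -1/19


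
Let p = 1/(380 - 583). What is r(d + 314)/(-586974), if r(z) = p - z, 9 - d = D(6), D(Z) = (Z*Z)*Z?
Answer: 10861/59577861 ≈ 0.00018230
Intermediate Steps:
D(Z) = Z³ (D(Z) = Z²*Z = Z³)
d = -207 (d = 9 - 1*6³ = 9 - 1*216 = 9 - 216 = -207)
p = -1/203 (p = 1/(-203) = -1/203 ≈ -0.0049261)
r(z) = -1/203 - z
r(d + 314)/(-586974) = (-1/203 - (-207 + 314))/(-586974) = (-1/203 - 1*107)*(-1/586974) = (-1/203 - 107)*(-1/586974) = -21722/203*(-1/586974) = 10861/59577861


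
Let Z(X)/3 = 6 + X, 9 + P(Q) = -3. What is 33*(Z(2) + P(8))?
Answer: 396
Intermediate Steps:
P(Q) = -12 (P(Q) = -9 - 3 = -12)
Z(X) = 18 + 3*X (Z(X) = 3*(6 + X) = 18 + 3*X)
33*(Z(2) + P(8)) = 33*((18 + 3*2) - 12) = 33*((18 + 6) - 12) = 33*(24 - 12) = 33*12 = 396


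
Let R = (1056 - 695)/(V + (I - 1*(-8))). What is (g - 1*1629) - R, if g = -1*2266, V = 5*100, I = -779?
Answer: -1055184/271 ≈ -3893.7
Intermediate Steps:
V = 500
g = -2266
R = -361/271 (R = (1056 - 695)/(500 + (-779 - 1*(-8))) = 361/(500 + (-779 + 8)) = 361/(500 - 771) = 361/(-271) = 361*(-1/271) = -361/271 ≈ -1.3321)
(g - 1*1629) - R = (-2266 - 1*1629) - 1*(-361/271) = (-2266 - 1629) + 361/271 = -3895 + 361/271 = -1055184/271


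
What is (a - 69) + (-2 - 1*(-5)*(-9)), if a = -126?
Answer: -242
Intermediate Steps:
(a - 69) + (-2 - 1*(-5)*(-9)) = (-126 - 69) + (-2 - 1*(-5)*(-9)) = -195 + (-2 + 5*(-9)) = -195 + (-2 - 45) = -195 - 47 = -242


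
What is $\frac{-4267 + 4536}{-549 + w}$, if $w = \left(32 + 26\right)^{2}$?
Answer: $\frac{269}{2815} \approx 0.095559$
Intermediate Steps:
$w = 3364$ ($w = 58^{2} = 3364$)
$\frac{-4267 + 4536}{-549 + w} = \frac{-4267 + 4536}{-549 + 3364} = \frac{269}{2815}$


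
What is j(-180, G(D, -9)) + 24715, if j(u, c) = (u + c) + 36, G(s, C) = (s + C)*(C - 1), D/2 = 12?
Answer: 24421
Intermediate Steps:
D = 24 (D = 2*12 = 24)
G(s, C) = (-1 + C)*(C + s) (G(s, C) = (C + s)*(-1 + C) = (-1 + C)*(C + s))
j(u, c) = 36 + c + u (j(u, c) = (c + u) + 36 = 36 + c + u)
j(-180, G(D, -9)) + 24715 = (36 + ((-9)² - 1*(-9) - 1*24 - 9*24) - 180) + 24715 = (36 + (81 + 9 - 24 - 216) - 180) + 24715 = (36 - 150 - 180) + 24715 = -294 + 24715 = 24421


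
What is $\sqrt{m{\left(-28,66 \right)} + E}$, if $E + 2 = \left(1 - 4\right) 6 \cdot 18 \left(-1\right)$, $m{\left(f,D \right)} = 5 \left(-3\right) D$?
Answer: $2 i \sqrt{167} \approx 25.846 i$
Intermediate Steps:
$m{\left(f,D \right)} = - 15 D$
$E = 322$ ($E = -2 + \left(1 - 4\right) 6 \cdot 18 \left(-1\right) = -2 + \left(-3\right) 6 \cdot 18 \left(-1\right) = -2 + \left(-18\right) 18 \left(-1\right) = -2 - -324 = -2 + 324 = 322$)
$\sqrt{m{\left(-28,66 \right)} + E} = \sqrt{\left(-15\right) 66 + 322} = \sqrt{-990 + 322} = \sqrt{-668} = 2 i \sqrt{167}$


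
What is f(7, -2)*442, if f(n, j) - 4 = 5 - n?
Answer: 884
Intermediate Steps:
f(n, j) = 9 - n (f(n, j) = 4 + (5 - n) = 9 - n)
f(7, -2)*442 = (9 - 1*7)*442 = (9 - 7)*442 = 2*442 = 884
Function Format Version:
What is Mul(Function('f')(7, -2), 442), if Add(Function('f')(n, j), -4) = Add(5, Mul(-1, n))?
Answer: 884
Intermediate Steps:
Function('f')(n, j) = Add(9, Mul(-1, n)) (Function('f')(n, j) = Add(4, Add(5, Mul(-1, n))) = Add(9, Mul(-1, n)))
Mul(Function('f')(7, -2), 442) = Mul(Add(9, Mul(-1, 7)), 442) = Mul(Add(9, -7), 442) = Mul(2, 442) = 884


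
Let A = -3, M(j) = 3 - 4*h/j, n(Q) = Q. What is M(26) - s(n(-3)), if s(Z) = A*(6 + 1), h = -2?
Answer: 316/13 ≈ 24.308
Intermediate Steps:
M(j) = 3 + 8/j (M(j) = 3 - (-8)/j = 3 + 8/j)
s(Z) = -21 (s(Z) = -3*(6 + 1) = -3*7 = -21)
M(26) - s(n(-3)) = (3 + 8/26) - 1*(-21) = (3 + 8*(1/26)) + 21 = (3 + 4/13) + 21 = 43/13 + 21 = 316/13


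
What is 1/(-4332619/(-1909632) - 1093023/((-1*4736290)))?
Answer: 4522285472640/11303905870523 ≈ 0.40006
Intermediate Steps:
1/(-4332619/(-1909632) - 1093023/((-1*4736290))) = 1/(-4332619*(-1/1909632) - 1093023/(-4736290)) = 1/(4332619/1909632 - 1093023*(-1/4736290)) = 1/(4332619/1909632 + 1093023/4736290) = 1/(11303905870523/4522285472640) = 4522285472640/11303905870523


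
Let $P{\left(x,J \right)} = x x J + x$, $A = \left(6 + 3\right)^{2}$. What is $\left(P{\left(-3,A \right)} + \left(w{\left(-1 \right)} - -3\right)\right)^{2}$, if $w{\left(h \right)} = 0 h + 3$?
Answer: $535824$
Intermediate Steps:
$A = 81$ ($A = 9^{2} = 81$)
$w{\left(h \right)} = 3$ ($w{\left(h \right)} = 0 + 3 = 3$)
$P{\left(x,J \right)} = x + J x^{2}$ ($P{\left(x,J \right)} = x^{2} J + x = J x^{2} + x = x + J x^{2}$)
$\left(P{\left(-3,A \right)} + \left(w{\left(-1 \right)} - -3\right)\right)^{2} = \left(- 3 \left(1 + 81 \left(-3\right)\right) + \left(3 - -3\right)\right)^{2} = \left(- 3 \left(1 - 243\right) + \left(3 + 3\right)\right)^{2} = \left(\left(-3\right) \left(-242\right) + 6\right)^{2} = \left(726 + 6\right)^{2} = 732^{2} = 535824$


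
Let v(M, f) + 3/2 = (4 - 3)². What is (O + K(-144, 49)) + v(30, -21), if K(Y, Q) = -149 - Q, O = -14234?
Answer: -28865/2 ≈ -14433.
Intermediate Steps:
v(M, f) = -½ (v(M, f) = -3/2 + (4 - 3)² = -3/2 + 1² = -3/2 + 1 = -½)
(O + K(-144, 49)) + v(30, -21) = (-14234 + (-149 - 1*49)) - ½ = (-14234 + (-149 - 49)) - ½ = (-14234 - 198) - ½ = -14432 - ½ = -28865/2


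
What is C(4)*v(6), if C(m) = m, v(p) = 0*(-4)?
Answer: 0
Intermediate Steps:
v(p) = 0
C(4)*v(6) = 4*0 = 0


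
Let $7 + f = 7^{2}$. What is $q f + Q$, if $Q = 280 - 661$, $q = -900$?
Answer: $-38181$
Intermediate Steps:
$f = 42$ ($f = -7 + 7^{2} = -7 + 49 = 42$)
$Q = -381$ ($Q = 280 - 661 = -381$)
$q f + Q = \left(-900\right) 42 - 381 = -37800 - 381 = -38181$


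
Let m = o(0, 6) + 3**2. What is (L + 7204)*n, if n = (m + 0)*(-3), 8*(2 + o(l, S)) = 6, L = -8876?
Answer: 38874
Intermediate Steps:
o(l, S) = -5/4 (o(l, S) = -2 + (1/8)*6 = -2 + 3/4 = -5/4)
m = 31/4 (m = -5/4 + 3**2 = -5/4 + 9 = 31/4 ≈ 7.7500)
n = -93/4 (n = (31/4 + 0)*(-3) = (31/4)*(-3) = -93/4 ≈ -23.250)
(L + 7204)*n = (-8876 + 7204)*(-93/4) = -1672*(-93/4) = 38874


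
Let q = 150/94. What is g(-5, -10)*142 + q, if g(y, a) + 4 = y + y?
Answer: -93361/47 ≈ -1986.4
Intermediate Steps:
q = 75/47 (q = 150*(1/94) = 75/47 ≈ 1.5957)
g(y, a) = -4 + 2*y (g(y, a) = -4 + (y + y) = -4 + 2*y)
g(-5, -10)*142 + q = (-4 + 2*(-5))*142 + 75/47 = (-4 - 10)*142 + 75/47 = -14*142 + 75/47 = -1988 + 75/47 = -93361/47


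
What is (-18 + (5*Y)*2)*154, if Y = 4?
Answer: 3388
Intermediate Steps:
(-18 + (5*Y)*2)*154 = (-18 + (5*4)*2)*154 = (-18 + 20*2)*154 = (-18 + 40)*154 = 22*154 = 3388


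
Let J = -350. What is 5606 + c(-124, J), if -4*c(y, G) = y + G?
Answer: 11449/2 ≈ 5724.5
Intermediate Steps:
c(y, G) = -G/4 - y/4 (c(y, G) = -(y + G)/4 = -(G + y)/4 = -G/4 - y/4)
5606 + c(-124, J) = 5606 + (-1/4*(-350) - 1/4*(-124)) = 5606 + (175/2 + 31) = 5606 + 237/2 = 11449/2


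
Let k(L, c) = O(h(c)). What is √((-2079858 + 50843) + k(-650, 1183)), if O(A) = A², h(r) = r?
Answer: I*√629526 ≈ 793.43*I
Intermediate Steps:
k(L, c) = c²
√((-2079858 + 50843) + k(-650, 1183)) = √((-2079858 + 50843) + 1183²) = √(-2029015 + 1399489) = √(-629526) = I*√629526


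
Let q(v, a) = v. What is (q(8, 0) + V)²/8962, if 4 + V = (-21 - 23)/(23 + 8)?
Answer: 3200/4306241 ≈ 0.00074311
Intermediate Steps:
V = -168/31 (V = -4 + (-21 - 23)/(23 + 8) = -4 - 44/31 = -168/31 ≈ -5.4194)
(q(8, 0) + V)²/8962 = (8 - 168/31)²/8962 = (80/31)²*(1/8962) = (6400/961)*(1/8962) = 3200/4306241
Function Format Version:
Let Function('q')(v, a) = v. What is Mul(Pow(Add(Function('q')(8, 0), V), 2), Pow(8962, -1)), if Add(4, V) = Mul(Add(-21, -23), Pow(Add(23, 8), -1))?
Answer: Rational(3200, 4306241) ≈ 0.00074311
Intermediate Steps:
V = Rational(-168, 31) (V = Add(-4, Mul(Add(-21, -23), Pow(Add(23, 8), -1))) = Add(-4, Mul(-44, Pow(31, -1))) = Add(-4, Mul(-44, Rational(1, 31))) = Add(-4, Rational(-44, 31)) = Rational(-168, 31) ≈ -5.4194)
Mul(Pow(Add(Function('q')(8, 0), V), 2), Pow(8962, -1)) = Mul(Pow(Add(8, Rational(-168, 31)), 2), Pow(8962, -1)) = Mul(Pow(Rational(80, 31), 2), Rational(1, 8962)) = Mul(Rational(6400, 961), Rational(1, 8962)) = Rational(3200, 4306241)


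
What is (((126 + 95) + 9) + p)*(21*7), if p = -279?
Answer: -7203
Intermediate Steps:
(((126 + 95) + 9) + p)*(21*7) = (((126 + 95) + 9) - 279)*(21*7) = ((221 + 9) - 279)*147 = (230 - 279)*147 = -49*147 = -7203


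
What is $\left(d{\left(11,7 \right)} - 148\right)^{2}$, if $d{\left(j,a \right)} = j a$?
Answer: $5041$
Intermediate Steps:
$d{\left(j,a \right)} = a j$
$\left(d{\left(11,7 \right)} - 148\right)^{2} = \left(7 \cdot 11 - 148\right)^{2} = \left(77 - 148\right)^{2} = \left(-71\right)^{2} = 5041$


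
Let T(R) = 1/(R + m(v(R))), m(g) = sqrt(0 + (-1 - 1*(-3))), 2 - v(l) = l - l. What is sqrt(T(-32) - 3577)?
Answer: sqrt(-114465 + 3577*sqrt(2))/sqrt(32 - sqrt(2)) ≈ 59.808*I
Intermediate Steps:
v(l) = 2 (v(l) = 2 - (l - l) = 2 - 1*0 = 2 + 0 = 2)
m(g) = sqrt(2) (m(g) = sqrt(0 + (-1 + 3)) = sqrt(0 + 2) = sqrt(2))
T(R) = 1/(R + sqrt(2))
sqrt(T(-32) - 3577) = sqrt(1/(-32 + sqrt(2)) - 3577) = sqrt(-3577 + 1/(-32 + sqrt(2)))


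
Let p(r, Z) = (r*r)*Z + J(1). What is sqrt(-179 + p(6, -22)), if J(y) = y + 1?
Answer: I*sqrt(969) ≈ 31.129*I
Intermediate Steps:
J(y) = 1 + y
p(r, Z) = 2 + Z*r**2 (p(r, Z) = (r*r)*Z + (1 + 1) = r**2*Z + 2 = Z*r**2 + 2 = 2 + Z*r**2)
sqrt(-179 + p(6, -22)) = sqrt(-179 + (2 - 22*6**2)) = sqrt(-179 + (2 - 22*36)) = sqrt(-179 + (2 - 792)) = sqrt(-179 - 790) = sqrt(-969) = I*sqrt(969)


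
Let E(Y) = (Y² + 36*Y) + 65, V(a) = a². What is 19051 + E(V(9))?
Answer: 28593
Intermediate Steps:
E(Y) = 65 + Y² + 36*Y
19051 + E(V(9)) = 19051 + (65 + (9²)² + 36*9²) = 19051 + (65 + 81² + 36*81) = 19051 + (65 + 6561 + 2916) = 19051 + 9542 = 28593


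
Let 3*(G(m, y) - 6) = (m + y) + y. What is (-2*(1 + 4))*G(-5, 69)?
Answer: -1510/3 ≈ -503.33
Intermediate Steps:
G(m, y) = 6 + m/3 + 2*y/3 (G(m, y) = 6 + ((m + y) + y)/3 = 6 + (m + 2*y)/3 = 6 + (m/3 + 2*y/3) = 6 + m/3 + 2*y/3)
(-2*(1 + 4))*G(-5, 69) = (-2*(1 + 4))*(6 + (⅓)*(-5) + (⅔)*69) = (-2*5)*(6 - 5/3 + 46) = -1*10*(151/3) = -10*151/3 = -1510/3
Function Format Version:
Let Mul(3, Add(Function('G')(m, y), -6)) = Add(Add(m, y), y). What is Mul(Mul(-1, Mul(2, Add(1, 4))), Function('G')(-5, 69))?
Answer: Rational(-1510, 3) ≈ -503.33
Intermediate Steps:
Function('G')(m, y) = Add(6, Mul(Rational(1, 3), m), Mul(Rational(2, 3), y)) (Function('G')(m, y) = Add(6, Mul(Rational(1, 3), Add(Add(m, y), y))) = Add(6, Mul(Rational(1, 3), Add(m, Mul(2, y)))) = Add(6, Add(Mul(Rational(1, 3), m), Mul(Rational(2, 3), y))) = Add(6, Mul(Rational(1, 3), m), Mul(Rational(2, 3), y)))
Mul(Mul(-1, Mul(2, Add(1, 4))), Function('G')(-5, 69)) = Mul(Mul(-1, Mul(2, Add(1, 4))), Add(6, Mul(Rational(1, 3), -5), Mul(Rational(2, 3), 69))) = Mul(Mul(-1, Mul(2, 5)), Add(6, Rational(-5, 3), 46)) = Mul(Mul(-1, 10), Rational(151, 3)) = Mul(-10, Rational(151, 3)) = Rational(-1510, 3)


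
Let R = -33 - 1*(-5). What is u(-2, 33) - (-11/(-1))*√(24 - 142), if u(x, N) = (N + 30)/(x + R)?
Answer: -21/10 - 11*I*√118 ≈ -2.1 - 119.49*I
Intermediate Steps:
R = -28 (R = -33 + 5 = -28)
u(x, N) = (30 + N)/(-28 + x) (u(x, N) = (N + 30)/(x - 28) = (30 + N)/(-28 + x))
u(-2, 33) - (-11/(-1))*√(24 - 142) = (30 + 33)/(-28 - 2) - (-11/(-1))*√(24 - 142) = 63/(-30) - (-11*(-1))*√(-118) = -1/30*63 - 11*I*√118 = -21/10 - 11*I*√118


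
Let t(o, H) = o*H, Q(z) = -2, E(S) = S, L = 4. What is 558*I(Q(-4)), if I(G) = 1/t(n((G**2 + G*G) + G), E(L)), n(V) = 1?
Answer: 279/2 ≈ 139.50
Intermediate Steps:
t(o, H) = H*o
I(G) = 1/4 (I(G) = 1/(4*1) = 1/4)
558*I(Q(-4)) = 558*(1/4) = 279/2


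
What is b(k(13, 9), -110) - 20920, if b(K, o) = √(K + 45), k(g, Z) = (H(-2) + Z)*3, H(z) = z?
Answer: -20920 + √66 ≈ -20912.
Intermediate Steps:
k(g, Z) = -6 + 3*Z (k(g, Z) = (-2 + Z)*3 = -6 + 3*Z)
b(K, o) = √(45 + K)
b(k(13, 9), -110) - 20920 = √(45 + (-6 + 3*9)) - 20920 = √(45 + (-6 + 27)) - 20920 = √(45 + 21) - 20920 = √66 - 20920 = -20920 + √66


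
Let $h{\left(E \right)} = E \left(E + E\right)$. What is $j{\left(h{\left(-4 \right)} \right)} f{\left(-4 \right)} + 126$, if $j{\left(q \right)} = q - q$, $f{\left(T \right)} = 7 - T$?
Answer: $126$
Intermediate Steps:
$h{\left(E \right)} = 2 E^{2}$ ($h{\left(E \right)} = E 2 E = 2 E^{2}$)
$j{\left(q \right)} = 0$
$j{\left(h{\left(-4 \right)} \right)} f{\left(-4 \right)} + 126 = 0 \left(7 - -4\right) + 126 = 0 \left(7 + 4\right) + 126 = 0 \cdot 11 + 126 = 0 + 126 = 126$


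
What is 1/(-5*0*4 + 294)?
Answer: 1/294 ≈ 0.0034014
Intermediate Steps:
1/(-5*0*4 + 294) = 1/(0*4 + 294) = 1/(0 + 294) = 1/294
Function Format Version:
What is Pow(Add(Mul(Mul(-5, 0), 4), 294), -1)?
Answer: Rational(1, 294) ≈ 0.0034014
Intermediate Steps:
Pow(Add(Mul(Mul(-5, 0), 4), 294), -1) = Pow(Add(Mul(0, 4), 294), -1) = Pow(Add(0, 294), -1) = Pow(294, -1) = Rational(1, 294)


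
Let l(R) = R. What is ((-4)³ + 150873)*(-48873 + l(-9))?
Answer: -7371845538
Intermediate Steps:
((-4)³ + 150873)*(-48873 + l(-9)) = ((-4)³ + 150873)*(-48873 - 9) = (-64 + 150873)*(-48882) = 150809*(-48882) = -7371845538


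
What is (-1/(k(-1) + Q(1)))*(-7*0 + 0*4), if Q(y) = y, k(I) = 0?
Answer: 0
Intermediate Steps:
(-1/(k(-1) + Q(1)))*(-7*0 + 0*4) = (-1/(0 + 1))*(-7*0 + 0*4) = (-1/1)*(0 + 0) = -1*1*0 = -1*0 = 0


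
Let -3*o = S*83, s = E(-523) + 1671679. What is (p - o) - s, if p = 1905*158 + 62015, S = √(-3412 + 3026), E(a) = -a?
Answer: -1309197 + 83*I*√386/3 ≈ -1.3092e+6 + 543.56*I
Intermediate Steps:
S = I*√386 (S = √(-386) = I*√386 ≈ 19.647*I)
s = 1672202 (s = -1*(-523) + 1671679 = 523 + 1671679 = 1672202)
p = 363005 (p = 300990 + 62015 = 363005)
o = -83*I*√386/3 (o = -I*√386*83/3 = -83*I*√386/3 ≈ -543.56*I)
(p - o) - s = (363005 - (-83)*I*√386/3) - 1*1672202 = (363005 + 83*I*√386/3) - 1672202 = -1309197 + 83*I*√386/3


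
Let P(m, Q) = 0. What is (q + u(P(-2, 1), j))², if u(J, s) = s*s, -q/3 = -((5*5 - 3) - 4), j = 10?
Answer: 23716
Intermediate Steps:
q = 54 (q = -(-3)*((5*5 - 3) - 4) = -(-3)*((25 - 3) - 4) = -(-3)*(22 - 4) = -(-3)*18 = -3*(-18) = 54)
u(J, s) = s²
(q + u(P(-2, 1), j))² = (54 + 10²)² = (54 + 100)² = 154² = 23716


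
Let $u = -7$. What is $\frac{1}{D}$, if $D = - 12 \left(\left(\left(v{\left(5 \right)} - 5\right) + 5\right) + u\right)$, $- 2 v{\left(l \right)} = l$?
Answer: $\frac{1}{114} \approx 0.0087719$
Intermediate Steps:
$v{\left(l \right)} = - \frac{l}{2}$
$D = 114$ ($D = - 12 \left(\left(\left(\left(- \frac{1}{2}\right) 5 - 5\right) + 5\right) - 7\right) = - 12 \left(\left(\left(- \frac{5}{2} - 5\right) + 5\right) - 7\right) = - 12 \left(\left(- \frac{15}{2} + 5\right) - 7\right) = - 12 \left(- \frac{5}{2} - 7\right) = \left(-12\right) \left(- \frac{19}{2}\right) = 114$)
$\frac{1}{D} = \frac{1}{114}$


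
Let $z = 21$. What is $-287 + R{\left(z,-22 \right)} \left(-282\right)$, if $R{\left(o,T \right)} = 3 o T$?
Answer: $390565$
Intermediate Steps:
$R{\left(o,T \right)} = 3 T o$
$-287 + R{\left(z,-22 \right)} \left(-282\right) = -287 + 3 \left(-22\right) 21 \left(-282\right) = -287 - -390852 = -287 + 390852 = 390565$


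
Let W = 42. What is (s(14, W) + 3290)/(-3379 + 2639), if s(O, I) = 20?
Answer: -331/74 ≈ -4.4730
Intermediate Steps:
(s(14, W) + 3290)/(-3379 + 2639) = (20 + 3290)/(-3379 + 2639) = 3310/(-740) = 3310*(-1/740) = -331/74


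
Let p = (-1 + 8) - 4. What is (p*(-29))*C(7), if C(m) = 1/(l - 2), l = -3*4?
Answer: 87/14 ≈ 6.2143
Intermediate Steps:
l = -12
C(m) = -1/14 (C(m) = 1/(-12 - 2) = 1/(-14) = -1/14)
p = 3 (p = 7 - 4 = 3)
(p*(-29))*C(7) = (3*(-29))*(-1/14) = -87*(-1/14) = 87/14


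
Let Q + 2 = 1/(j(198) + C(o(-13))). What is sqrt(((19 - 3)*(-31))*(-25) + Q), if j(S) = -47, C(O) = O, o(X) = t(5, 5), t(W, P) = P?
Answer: sqrt(21870030)/42 ≈ 111.35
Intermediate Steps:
o(X) = 5
Q = -85/42 (Q = -2 + 1/(-47 + 5) = -2 + 1/(-42) = -2 - 1/42 = -85/42 ≈ -2.0238)
sqrt(((19 - 3)*(-31))*(-25) + Q) = sqrt(((19 - 3)*(-31))*(-25) - 85/42) = sqrt((16*(-31))*(-25) - 85/42) = sqrt(-496*(-25) - 85/42) = sqrt(12400 - 85/42) = sqrt(520715/42) = sqrt(21870030)/42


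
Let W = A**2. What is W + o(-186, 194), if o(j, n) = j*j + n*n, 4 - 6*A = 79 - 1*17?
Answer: 650929/9 ≈ 72326.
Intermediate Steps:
A = -29/3 (A = 2/3 - (79 - 1*17)/6 = 2/3 - (79 - 17)/6 = 2/3 - 1/6*62 = 2/3 - 31/3 = -29/3 ≈ -9.6667)
o(j, n) = j**2 + n**2
W = 841/9 (W = (-29/3)**2 = 841/9 ≈ 93.444)
W + o(-186, 194) = 841/9 + ((-186)**2 + 194**2) = 841/9 + (34596 + 37636) = 841/9 + 72232 = 650929/9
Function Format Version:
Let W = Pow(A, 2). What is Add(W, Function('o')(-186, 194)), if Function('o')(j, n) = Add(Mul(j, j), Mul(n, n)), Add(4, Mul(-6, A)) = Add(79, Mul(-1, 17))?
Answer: Rational(650929, 9) ≈ 72326.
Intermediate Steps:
A = Rational(-29, 3) (A = Add(Rational(2, 3), Mul(Rational(-1, 6), Add(79, Mul(-1, 17)))) = Add(Rational(2, 3), Mul(Rational(-1, 6), Add(79, -17))) = Add(Rational(2, 3), Mul(Rational(-1, 6), 62)) = Add(Rational(2, 3), Rational(-31, 3)) = Rational(-29, 3) ≈ -9.6667)
Function('o')(j, n) = Add(Pow(j, 2), Pow(n, 2))
W = Rational(841, 9) (W = Pow(Rational(-29, 3), 2) = Rational(841, 9) ≈ 93.444)
Add(W, Function('o')(-186, 194)) = Add(Rational(841, 9), Add(Pow(-186, 2), Pow(194, 2))) = Add(Rational(841, 9), Add(34596, 37636)) = Add(Rational(841, 9), 72232) = Rational(650929, 9)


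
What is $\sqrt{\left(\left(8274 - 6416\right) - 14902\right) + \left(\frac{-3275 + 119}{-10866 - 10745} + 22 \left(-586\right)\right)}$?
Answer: $\frac{2 i \sqrt{3028239970285}}{21611} \approx 161.05 i$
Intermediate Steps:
$\sqrt{\left(\left(8274 - 6416\right) - 14902\right) + \left(\frac{-3275 + 119}{-10866 - 10745} + 22 \left(-586\right)\right)} = \sqrt{\left(1858 - 14902\right) - \left(12892 + \frac{3156}{-21611}\right)} = \sqrt{-13044 - \frac{278605856}{21611}} = \sqrt{- \frac{560499740}{21611}} = \frac{2 i \sqrt{3028239970285}}{21611}$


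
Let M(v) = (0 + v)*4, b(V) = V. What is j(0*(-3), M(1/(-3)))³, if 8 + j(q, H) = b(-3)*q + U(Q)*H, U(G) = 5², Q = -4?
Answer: -1906624/27 ≈ -70616.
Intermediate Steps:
U(G) = 25
M(v) = 4*v (M(v) = v*4 = 4*v)
j(q, H) = -8 - 3*q + 25*H (j(q, H) = -8 + (-3*q + 25*H) = -8 - 3*q + 25*H)
j(0*(-3), M(1/(-3)))³ = (-8 - 0*(-3) + 25*(4/(-3)))³ = (-8 - 3*0 + 25*(4*(-⅓)))³ = (-8 + 0 + 25*(-4/3))³ = (-8 + 0 - 100/3)³ = (-124/3)³ = -1906624/27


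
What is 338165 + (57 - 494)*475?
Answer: 130590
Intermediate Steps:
338165 + (57 - 494)*475 = 338165 - 437*475 = 338165 - 207575 = 130590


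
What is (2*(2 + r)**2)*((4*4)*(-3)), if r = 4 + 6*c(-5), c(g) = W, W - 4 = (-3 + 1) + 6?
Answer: -279936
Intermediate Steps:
W = 8 (W = 4 + ((-3 + 1) + 6) = 4 + (-2 + 6) = 4 + 4 = 8)
c(g) = 8
r = 52 (r = 4 + 6*8 = 4 + 48 = 52)
(2*(2 + r)**2)*((4*4)*(-3)) = (2*(2 + 52)**2)*((4*4)*(-3)) = (2*54**2)*(16*(-3)) = (2*2916)*(-48) = 5832*(-48) = -279936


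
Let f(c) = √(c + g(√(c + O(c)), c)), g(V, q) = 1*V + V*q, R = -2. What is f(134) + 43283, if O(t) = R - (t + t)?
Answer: 43283 + √(134 + 270*I*√34) ≈ 43312.0 + 26.889*I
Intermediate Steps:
O(t) = -2 - 2*t (O(t) = -2 - (t + t) = -2 - 2*t)
g(V, q) = V + V*q
f(c) = √(c + √(-2 - c)*(1 + c)) (f(c) = √(c + √(c + (-2 - 2*c))*(1 + c)) = √(c + √(-2 - c)*(1 + c)))
f(134) + 43283 = √(134 + √(-2 - 1*134)*(1 + 134)) + 43283 = √(134 + √(-2 - 134)*135) + 43283 = √(134 + √(-136)*135) + 43283 = √(134 + (2*I*√34)*135) + 43283 = √(134 + 270*I*√34) + 43283 = 43283 + √(134 + 270*I*√34)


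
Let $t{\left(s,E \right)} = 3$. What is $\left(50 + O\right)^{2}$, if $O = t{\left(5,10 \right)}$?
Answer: $2809$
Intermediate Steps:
$O = 3$
$\left(50 + O\right)^{2} = \left(50 + 3\right)^{2} = 53^{2} = 2809$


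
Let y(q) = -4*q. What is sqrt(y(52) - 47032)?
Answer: 2*I*sqrt(11810) ≈ 217.35*I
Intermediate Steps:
sqrt(y(52) - 47032) = sqrt(-4*52 - 47032) = sqrt(-208 - 47032) = sqrt(-47240) = 2*I*sqrt(11810)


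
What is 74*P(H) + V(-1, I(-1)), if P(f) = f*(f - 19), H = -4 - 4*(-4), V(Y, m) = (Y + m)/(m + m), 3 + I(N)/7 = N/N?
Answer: -174033/28 ≈ -6215.5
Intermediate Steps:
I(N) = -14 (I(N) = -21 + 7*(N/N) = -21 + 7*1 = -21 + 7 = -14)
V(Y, m) = (Y + m)/(2*m) (V(Y, m) = (Y + m)/((2*m)) = (Y + m)*(1/(2*m)) = (Y + m)/(2*m))
H = 12 (H = -4 + 16 = 12)
P(f) = f*(-19 + f)
74*P(H) + V(-1, I(-1)) = 74*(12*(-19 + 12)) + (1/2)*(-1 - 14)/(-14) = 74*(12*(-7)) + (1/2)*(-1/14)*(-15) = 74*(-84) + 15/28 = -6216 + 15/28 = -174033/28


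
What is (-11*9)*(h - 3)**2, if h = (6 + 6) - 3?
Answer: -3564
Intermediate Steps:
h = 9 (h = 12 - 3 = 9)
(-11*9)*(h - 3)**2 = (-11*9)*(9 - 3)**2 = -99*6**2 = -99*36 = -3564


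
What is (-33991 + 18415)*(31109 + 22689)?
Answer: -837957648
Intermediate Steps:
(-33991 + 18415)*(31109 + 22689) = -15576*53798 = -837957648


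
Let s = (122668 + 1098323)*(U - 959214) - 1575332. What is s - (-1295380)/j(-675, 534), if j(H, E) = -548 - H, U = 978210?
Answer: 2945432247788/127 ≈ 2.3192e+10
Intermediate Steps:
s = 23192369704 (s = (122668 + 1098323)*(978210 - 959214) - 1575332 = 1220991*18996 - 1575332 = 23193945036 - 1575332 = 23192369704)
s - (-1295380)/j(-675, 534) = 23192369704 - (-1295380)/(-548 - 1*(-675)) = 23192369704 - (-1295380)/(-548 + 675) = 23192369704 - (-1295380)/127 = 23192369704 - 1*(-1295380/127) = 23192369704 + 1295380/127 = 2945432247788/127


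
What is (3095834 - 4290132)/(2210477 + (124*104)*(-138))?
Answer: -170614/61547 ≈ -2.7721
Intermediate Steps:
(3095834 - 4290132)/(2210477 + (124*104)*(-138)) = -1194298/(2210477 + 12896*(-138)) = -1194298/(2210477 - 1779648) = -1194298/430829 = -1194298*1/430829 = -170614/61547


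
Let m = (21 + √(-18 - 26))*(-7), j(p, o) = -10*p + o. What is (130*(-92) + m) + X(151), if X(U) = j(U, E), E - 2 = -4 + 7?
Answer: -13612 - 14*I*√11 ≈ -13612.0 - 46.433*I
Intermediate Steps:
E = 5 (E = 2 + (-4 + 7) = 2 + 3 = 5)
j(p, o) = o - 10*p
X(U) = 5 - 10*U
m = -147 - 14*I*√11 (m = (21 + √(-44))*(-7) = (21 + 2*I*√11)*(-7) = -147 - 14*I*√11 ≈ -147.0 - 46.433*I)
(130*(-92) + m) + X(151) = (130*(-92) + (-147 - 14*I*√11)) + (5 - 10*151) = (-11960 + (-147 - 14*I*√11)) + (5 - 1510) = (-12107 - 14*I*√11) - 1505 = -13612 - 14*I*√11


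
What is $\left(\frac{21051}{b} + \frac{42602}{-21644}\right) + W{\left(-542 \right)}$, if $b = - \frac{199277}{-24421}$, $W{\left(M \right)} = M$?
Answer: $\frac{627190709091}{308082242} \approx 2035.8$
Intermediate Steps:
$b = \frac{199277}{24421}$ ($b = \left(-199277\right) \left(- \frac{1}{24421}\right) = \frac{199277}{24421} \approx 8.1601$)
$\left(\frac{21051}{b} + \frac{42602}{-21644}\right) + W{\left(-542 \right)} = \left(\frac{21051}{\frac{199277}{24421}} + \frac{42602}{-21644}\right) - 542 = \left(21051 \cdot \frac{24421}{199277} + 42602 \left(- \frac{1}{21644}\right)\right) - 542 = \left(\frac{514086471}{199277} - \frac{3043}{1546}\right) - 542 = \frac{794171284255}{308082242} - 542 = \frac{627190709091}{308082242}$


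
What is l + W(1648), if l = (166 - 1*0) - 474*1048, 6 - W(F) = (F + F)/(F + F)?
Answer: -496581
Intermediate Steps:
W(F) = 5 (W(F) = 6 - (F + F)/(F + F) = 6 - 2*F/(2*F) = 6 - 2*F*1/(2*F) = 6 - 1*1 = 6 - 1 = 5)
l = -496586 (l = (166 + 0) - 496752 = 166 - 496752 = -496586)
l + W(1648) = -496586 + 5 = -496581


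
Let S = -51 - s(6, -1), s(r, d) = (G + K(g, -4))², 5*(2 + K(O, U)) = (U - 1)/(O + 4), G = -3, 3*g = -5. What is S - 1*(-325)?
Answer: 11982/49 ≈ 244.53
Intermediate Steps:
g = -5/3 (g = (⅓)*(-5) = -5/3 ≈ -1.6667)
K(O, U) = -2 + (-1 + U)/(5*(4 + O)) (K(O, U) = -2 + ((U - 1)/(O + 4))/5 = -2 + ((-1 + U)/(4 + O))/5 = -2 + (-1 + U)/(5*(4 + O)))
s(r, d) = 1444/49 (s(r, d) = (-3 + (-41 - 4 - 10*(-5/3))/(5*(4 - 5/3)))² = (-3 + (-41 - 4 + 50/3)/(5*(7/3)))² = (-3 + (⅕)*(3/7)*(-85/3))² = (-3 - 17/7)² = (-38/7)² = 1444/49)
S = -3943/49 (S = -51 - 1*1444/49 = -51 - 1444/49 = -3943/49 ≈ -80.469)
S - 1*(-325) = -3943/49 - 1*(-325) = -3943/49 + 325 = 11982/49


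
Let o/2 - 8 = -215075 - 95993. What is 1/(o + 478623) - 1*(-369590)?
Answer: 53035056229/143497 ≈ 3.6959e+5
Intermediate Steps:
o = -622120 (o = 16 + 2*(-215075 - 95993) = 16 + 2*(-311068) = 16 - 622136 = -622120)
1/(o + 478623) - 1*(-369590) = 1/(-622120 + 478623) - 1*(-369590) = 1/(-143497) + 369590 = -1/143497 + 369590 = 53035056229/143497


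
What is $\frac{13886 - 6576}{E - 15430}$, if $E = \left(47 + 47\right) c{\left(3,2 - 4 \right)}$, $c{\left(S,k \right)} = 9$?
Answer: $- \frac{3655}{7292} \approx -0.50123$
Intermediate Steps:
$E = 846$ ($E = \left(47 + 47\right) 9 = 94 \cdot 9 = 846$)
$\frac{13886 - 6576}{E - 15430} = \frac{13886 - 6576}{846 - 15430} = \frac{7310}{-14584} = 7310 \left(- \frac{1}{14584}\right) = - \frac{3655}{7292}$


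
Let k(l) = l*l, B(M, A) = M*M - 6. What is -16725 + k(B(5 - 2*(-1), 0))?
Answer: -14876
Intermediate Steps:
B(M, A) = -6 + M² (B(M, A) = M² - 6 = -6 + M²)
k(l) = l²
-16725 + k(B(5 - 2*(-1), 0)) = -16725 + (-6 + (5 - 2*(-1))²)² = -16725 + (-6 + (5 + 2)²)² = -16725 + (-6 + 7²)² = -16725 + (-6 + 49)² = -16725 + 43² = -16725 + 1849 = -14876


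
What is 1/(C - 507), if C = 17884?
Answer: 1/17377 ≈ 5.7547e-5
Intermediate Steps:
1/(C - 507) = 1/(17884 - 507) = 1/17377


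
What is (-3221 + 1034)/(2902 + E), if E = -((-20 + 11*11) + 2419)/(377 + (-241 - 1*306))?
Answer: -37179/49586 ≈ -0.74979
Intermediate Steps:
E = 252/17 (E = -((-20 + 121) + 2419)/(377 + (-241 - 306)) = -(101 + 2419)/(377 - 547) = -2520/(-170) = -2520*(-1)/170 = -1*(-252/17) = 252/17 ≈ 14.824)
(-3221 + 1034)/(2902 + E) = (-3221 + 1034)/(2902 + 252/17) = -2187/49586/17 = -2187*17/49586 = -37179/49586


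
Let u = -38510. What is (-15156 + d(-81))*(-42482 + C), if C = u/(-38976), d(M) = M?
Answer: 4204751531919/6496 ≈ 6.4728e+8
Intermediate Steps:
C = 19255/19488 (C = -38510/(-38976) = -38510*(-1/38976) = 19255/19488 ≈ 0.98804)
(-15156 + d(-81))*(-42482 + C) = (-15156 - 81)*(-42482 + 19255/19488) = -15237*(-827869961/19488) = 4204751531919/6496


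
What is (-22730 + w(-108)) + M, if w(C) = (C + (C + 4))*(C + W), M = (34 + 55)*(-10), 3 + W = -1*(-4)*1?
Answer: -936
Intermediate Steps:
W = 1 (W = -3 - 1*(-4)*1 = -3 + 4*1 = -3 + 4 = 1)
M = -890 (M = 89*(-10) = -890)
w(C) = (1 + C)*(4 + 2*C) (w(C) = (C + (C + 4))*(C + 1) = (C + (4 + C))*(1 + C) = (4 + 2*C)*(1 + C) = (1 + C)*(4 + 2*C))
(-22730 + w(-108)) + M = (-22730 + (4 + 2*(-108)**2 + 6*(-108))) - 890 = (-22730 + (4 + 2*11664 - 648)) - 890 = (-22730 + (4 + 23328 - 648)) - 890 = (-22730 + 22684) - 890 = -46 - 890 = -936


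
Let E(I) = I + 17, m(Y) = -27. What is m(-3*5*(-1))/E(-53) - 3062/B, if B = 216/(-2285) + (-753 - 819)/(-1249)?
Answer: -8736349153/3322236 ≈ -2629.7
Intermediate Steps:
B = 3322236/2853965 (B = 216*(-1/2285) - 1572*(-1/1249) = -216/2285 + 1572/1249 = 3322236/2853965 ≈ 1.1641)
E(I) = 17 + I
m(-3*5*(-1))/E(-53) - 3062/B = -27/(17 - 53) - 3062/3322236/2853965 = -27/(-36) - 3062*2853965/3322236 = -27*(-1/36) - 4369420415/1661118 = ¾ - 4369420415/1661118 = -8736349153/3322236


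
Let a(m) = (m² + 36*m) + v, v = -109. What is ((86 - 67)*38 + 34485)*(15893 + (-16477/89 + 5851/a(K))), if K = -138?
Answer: 687465497919973/1243063 ≈ 5.5304e+8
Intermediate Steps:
a(m) = -109 + m² + 36*m (a(m) = (m² + 36*m) - 109 = -109 + m² + 36*m)
((86 - 67)*38 + 34485)*(15893 + (-16477/89 + 5851/a(K))) = ((86 - 67)*38 + 34485)*(15893 + (-16477/89 + 5851/(-109 + (-138)² + 36*(-138)))) = (19*38 + 34485)*(15893 + (-16477*1/89 + 5851/(-109 + 19044 - 4968))) = (722 + 34485)*(15893 + (-16477/89 + 5851/13967)) = 35207*(15893 + (-16477/89 + 5851*(1/13967))) = 35207*(15893 + (-16477/89 + 5851/13967)) = 35207*(15893 - 229613520/1243063) = 35207*(19526386739/1243063) = 687465497919973/1243063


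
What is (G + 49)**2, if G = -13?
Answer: 1296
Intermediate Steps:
(G + 49)**2 = (-13 + 49)**2 = 36**2 = 1296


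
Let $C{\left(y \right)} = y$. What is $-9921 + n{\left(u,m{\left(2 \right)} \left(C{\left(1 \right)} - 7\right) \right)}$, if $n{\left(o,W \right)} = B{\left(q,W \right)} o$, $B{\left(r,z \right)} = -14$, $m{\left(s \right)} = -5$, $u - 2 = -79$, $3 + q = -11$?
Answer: $-8843$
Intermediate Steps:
$q = -14$ ($q = -3 - 11 = -14$)
$u = -77$ ($u = 2 - 79 = -77$)
$n{\left(o,W \right)} = - 14 o$
$-9921 + n{\left(u,m{\left(2 \right)} \left(C{\left(1 \right)} - 7\right) \right)} = -9921 - -1078 = -9921 + 1078 = -8843$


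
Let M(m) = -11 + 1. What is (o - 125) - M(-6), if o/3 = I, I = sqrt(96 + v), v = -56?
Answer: -115 + 6*sqrt(10) ≈ -96.026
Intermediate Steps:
M(m) = -10
I = 2*sqrt(10) (I = sqrt(96 - 56) = sqrt(40) = 2*sqrt(10) ≈ 6.3246)
o = 6*sqrt(10) (o = 3*(2*sqrt(10)) = 6*sqrt(10) ≈ 18.974)
(o - 125) - M(-6) = (6*sqrt(10) - 125) - 1*(-10) = (-125 + 6*sqrt(10)) + 10 = -115 + 6*sqrt(10)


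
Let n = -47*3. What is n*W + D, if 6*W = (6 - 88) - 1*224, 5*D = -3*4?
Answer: 35943/5 ≈ 7188.6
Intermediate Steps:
D = -12/5 (D = (-3*4)/5 = (1/5)*(-12) = -12/5 ≈ -2.4000)
W = -51 (W = ((6 - 88) - 1*224)/6 = (-82 - 224)/6 = (1/6)*(-306) = -51)
n = -141
n*W + D = -141*(-51) - 12/5 = 7191 - 12/5 = 35943/5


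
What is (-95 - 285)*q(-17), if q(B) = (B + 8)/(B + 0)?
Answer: -3420/17 ≈ -201.18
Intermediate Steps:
q(B) = (8 + B)/B
(-95 - 285)*q(-17) = (-95 - 285)*((8 - 17)/(-17)) = -(-380)*(-9)/17 = -380*9/17 = -3420/17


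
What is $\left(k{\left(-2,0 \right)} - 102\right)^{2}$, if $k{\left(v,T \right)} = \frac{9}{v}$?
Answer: $\frac{45369}{4} \approx 11342.0$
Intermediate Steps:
$\left(k{\left(-2,0 \right)} - 102\right)^{2} = \left(\frac{9}{-2} - 102\right)^{2} = \left(9 \left(- \frac{1}{2}\right) - 102\right)^{2} = \left(- \frac{9}{2} - 102\right)^{2} = \left(- \frac{213}{2}\right)^{2} = \frac{45369}{4}$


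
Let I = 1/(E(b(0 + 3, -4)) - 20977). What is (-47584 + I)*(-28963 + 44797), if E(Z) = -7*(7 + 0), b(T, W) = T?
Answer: -7920967881645/10513 ≈ -7.5344e+8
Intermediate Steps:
E(Z) = -49 (E(Z) = -7*7 = -49)
I = -1/21026 (I = 1/(-49 - 20977) = 1/(-21026) = -1/21026 ≈ -4.7560e-5)
(-47584 + I)*(-28963 + 44797) = (-47584 - 1/21026)*(-28963 + 44797) = -1000501185/21026*15834 = -7920967881645/10513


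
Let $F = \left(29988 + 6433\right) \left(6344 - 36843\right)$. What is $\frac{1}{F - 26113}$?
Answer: $- \frac{1}{1110830192} \approx -9.0023 \cdot 10^{-10}$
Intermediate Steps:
$F = -1110804079$ ($F = 36421 \left(-30499\right) = -1110804079$)
$\frac{1}{F - 26113} = \frac{1}{-1110804079 - 26113} = \frac{1}{-1110830192} = - \frac{1}{1110830192}$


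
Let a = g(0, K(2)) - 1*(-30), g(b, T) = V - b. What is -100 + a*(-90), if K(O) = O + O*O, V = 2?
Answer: -2980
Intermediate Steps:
K(O) = O + O**2
g(b, T) = 2 - b
a = 32 (a = (2 - 1*0) - 1*(-30) = (2 + 0) + 30 = 2 + 30 = 32)
-100 + a*(-90) = -100 + 32*(-90) = -100 - 2880 = -2980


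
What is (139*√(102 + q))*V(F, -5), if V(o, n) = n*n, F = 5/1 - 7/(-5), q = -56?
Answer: 3475*√46 ≈ 23569.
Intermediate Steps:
F = 32/5 (F = 5*1 - 7*(-⅕) = 5 + 7/5 = 32/5 ≈ 6.4000)
V(o, n) = n²
(139*√(102 + q))*V(F, -5) = (139*√(102 - 56))*(-5)² = (139*√46)*25 = 3475*√46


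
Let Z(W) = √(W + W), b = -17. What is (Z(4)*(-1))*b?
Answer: 34*√2 ≈ 48.083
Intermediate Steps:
Z(W) = √2*√W (Z(W) = √(2*W) = √2*√W)
(Z(4)*(-1))*b = ((√2*√4)*(-1))*(-17) = ((√2*2)*(-1))*(-17) = ((2*√2)*(-1))*(-17) = -2*√2*(-17) = 34*√2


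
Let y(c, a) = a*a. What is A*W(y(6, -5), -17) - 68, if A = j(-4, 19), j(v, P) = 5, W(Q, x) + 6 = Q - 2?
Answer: 17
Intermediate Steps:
y(c, a) = a²
W(Q, x) = -8 + Q (W(Q, x) = -6 + (Q - 2) = -6 + (-2 + Q) = -8 + Q)
A = 5
A*W(y(6, -5), -17) - 68 = 5*(-8 + (-5)²) - 68 = 5*(-8 + 25) - 68 = 5*17 - 68 = 85 - 68 = 17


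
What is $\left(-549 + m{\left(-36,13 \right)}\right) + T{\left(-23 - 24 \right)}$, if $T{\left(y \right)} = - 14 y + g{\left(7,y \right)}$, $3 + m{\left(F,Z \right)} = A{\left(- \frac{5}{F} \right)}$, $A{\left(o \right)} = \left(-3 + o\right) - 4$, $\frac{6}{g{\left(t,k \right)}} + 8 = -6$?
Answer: $\frac{24875}{252} \approx 98.71$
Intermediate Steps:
$g{\left(t,k \right)} = - \frac{3}{7}$ ($g{\left(t,k \right)} = \frac{6}{-8 - 6} = \frac{6}{-14} = 6 \left(- \frac{1}{14}\right) = - \frac{3}{7}$)
$A{\left(o \right)} = -7 + o$
$m{\left(F,Z \right)} = -10 - \frac{5}{F}$ ($m{\left(F,Z \right)} = -3 - \left(7 + \frac{5}{F}\right) = -10 - \frac{5}{F}$)
$T{\left(y \right)} = - \frac{3}{7} - 14 y$ ($T{\left(y \right)} = - 14 y - \frac{3}{7} = - \frac{3}{7} - 14 y$)
$\left(-549 + m{\left(-36,13 \right)}\right) + T{\left(-23 - 24 \right)} = \left(-549 - \left(10 + \frac{5}{-36}\right)\right) - \left(\frac{3}{7} + 14 \left(-23 - 24\right)\right) = \left(-549 - \frac{355}{36}\right) - \left(\frac{3}{7} + 14 \left(-23 - 24\right)\right) = \left(-549 + \left(-10 + \frac{5}{36}\right)\right) - - \frac{4603}{7} = \left(-549 - \frac{355}{36}\right) + \left(- \frac{3}{7} + 658\right) = - \frac{20119}{36} + \frac{4603}{7} = \frac{24875}{252}$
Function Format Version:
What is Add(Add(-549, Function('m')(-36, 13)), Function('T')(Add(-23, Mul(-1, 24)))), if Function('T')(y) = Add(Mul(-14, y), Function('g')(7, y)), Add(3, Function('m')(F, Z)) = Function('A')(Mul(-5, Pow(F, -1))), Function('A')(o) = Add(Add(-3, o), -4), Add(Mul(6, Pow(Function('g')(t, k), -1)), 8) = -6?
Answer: Rational(24875, 252) ≈ 98.710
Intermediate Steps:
Function('g')(t, k) = Rational(-3, 7) (Function('g')(t, k) = Mul(6, Pow(Add(-8, -6), -1)) = Mul(6, Pow(-14, -1)) = Mul(6, Rational(-1, 14)) = Rational(-3, 7))
Function('A')(o) = Add(-7, o)
Function('m')(F, Z) = Add(-10, Mul(-5, Pow(F, -1))) (Function('m')(F, Z) = Add(-3, Add(-7, Mul(-5, Pow(F, -1)))) = Add(-10, Mul(-5, Pow(F, -1))))
Function('T')(y) = Add(Rational(-3, 7), Mul(-14, y)) (Function('T')(y) = Add(Mul(-14, y), Rational(-3, 7)) = Add(Rational(-3, 7), Mul(-14, y)))
Add(Add(-549, Function('m')(-36, 13)), Function('T')(Add(-23, Mul(-1, 24)))) = Add(Add(-549, Add(-10, Mul(-5, Pow(-36, -1)))), Add(Rational(-3, 7), Mul(-14, Add(-23, Mul(-1, 24))))) = Add(Add(-549, Add(-10, Mul(-5, Rational(-1, 36)))), Add(Rational(-3, 7), Mul(-14, Add(-23, -24)))) = Add(Add(-549, Add(-10, Rational(5, 36))), Add(Rational(-3, 7), Mul(-14, -47))) = Add(Add(-549, Rational(-355, 36)), Add(Rational(-3, 7), 658)) = Add(Rational(-20119, 36), Rational(4603, 7)) = Rational(24875, 252)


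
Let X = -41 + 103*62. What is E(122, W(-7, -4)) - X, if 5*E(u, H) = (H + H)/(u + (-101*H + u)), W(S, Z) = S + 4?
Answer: -17353581/2735 ≈ -6345.0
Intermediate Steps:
W(S, Z) = 4 + S
E(u, H) = 2*H/(5*(-101*H + 2*u)) (E(u, H) = ((H + H)/(u + (-101*H + u)))/5 = ((2*H)/(u + (u - 101*H)))/5 = ((2*H)/(-101*H + 2*u))/5 = (2*H/(-101*H + 2*u))/5 = 2*H/(5*(-101*H + 2*u)))
X = 6345 (X = -41 + 6386 = 6345)
E(122, W(-7, -4)) - X = 2*(4 - 7)/(5*(-101*(4 - 7) + 2*122)) - 1*6345 = (⅖)*(-3)/(-101*(-3) + 244) - 6345 = (⅖)*(-3)/(303 + 244) - 6345 = (⅖)*(-3)/547 - 6345 = (⅖)*(-3)*(1/547) - 6345 = -6/2735 - 6345 = -17353581/2735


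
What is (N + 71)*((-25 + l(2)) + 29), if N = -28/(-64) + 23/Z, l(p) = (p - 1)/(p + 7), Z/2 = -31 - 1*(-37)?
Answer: 130277/432 ≈ 301.57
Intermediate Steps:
Z = 12 (Z = 2*(-31 - 1*(-37)) = 2*(-31 + 37) = 2*6 = 12)
l(p) = (-1 + p)/(7 + p)
N = 113/48 (N = -28/(-64) + 23/12 = -28*(-1/64) + 23*(1/12) = 7/16 + 23/12 = 113/48 ≈ 2.3542)
(N + 71)*((-25 + l(2)) + 29) = (113/48 + 71)*((-25 + (-1 + 2)/(7 + 2)) + 29) = 3521*((-25 + 1/9) + 29)/48 = 3521*(-224/9 + 29)/48 = (3521/48)*(37/9) = 130277/432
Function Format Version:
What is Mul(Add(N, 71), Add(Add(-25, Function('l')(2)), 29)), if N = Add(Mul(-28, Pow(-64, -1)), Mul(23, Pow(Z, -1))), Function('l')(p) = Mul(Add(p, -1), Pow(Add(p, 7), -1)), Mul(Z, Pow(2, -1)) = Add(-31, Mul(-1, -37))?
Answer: Rational(130277, 432) ≈ 301.57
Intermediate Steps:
Z = 12 (Z = Mul(2, Add(-31, Mul(-1, -37))) = Mul(2, Add(-31, 37)) = Mul(2, 6) = 12)
Function('l')(p) = Mul(Pow(Add(7, p), -1), Add(-1, p)) (Function('l')(p) = Mul(Add(-1, p), Pow(Add(7, p), -1)) = Mul(Pow(Add(7, p), -1), Add(-1, p)))
N = Rational(113, 48) (N = Add(Mul(-28, Pow(-64, -1)), Mul(23, Pow(12, -1))) = Add(Mul(-28, Rational(-1, 64)), Mul(23, Rational(1, 12))) = Add(Rational(7, 16), Rational(23, 12)) = Rational(113, 48) ≈ 2.3542)
Mul(Add(N, 71), Add(Add(-25, Function('l')(2)), 29)) = Mul(Add(Rational(113, 48), 71), Add(Add(-25, Mul(Pow(Add(7, 2), -1), Add(-1, 2))), 29)) = Mul(Rational(3521, 48), Add(Add(-25, Mul(Pow(9, -1), 1)), 29)) = Mul(Rational(3521, 48), Add(Add(-25, Mul(Rational(1, 9), 1)), 29)) = Mul(Rational(3521, 48), Add(Add(-25, Rational(1, 9)), 29)) = Mul(Rational(3521, 48), Add(Rational(-224, 9), 29)) = Mul(Rational(3521, 48), Rational(37, 9)) = Rational(130277, 432)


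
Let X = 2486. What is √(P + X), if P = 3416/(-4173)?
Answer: √43276772526/4173 ≈ 49.852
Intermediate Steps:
P = -3416/4173 (P = 3416*(-1/4173) = -3416/4173 ≈ -0.81860)
√(P + X) = √(-3416/4173 + 2486) = √(10370662/4173) = √43276772526/4173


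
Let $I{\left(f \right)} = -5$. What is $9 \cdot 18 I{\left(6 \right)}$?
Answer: $-810$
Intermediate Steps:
$9 \cdot 18 I{\left(6 \right)} = 9 \cdot 18 \left(-5\right) = 162 \left(-5\right) = -810$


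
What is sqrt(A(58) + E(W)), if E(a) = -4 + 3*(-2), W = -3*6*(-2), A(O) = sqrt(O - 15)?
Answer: sqrt(-10 + sqrt(43)) ≈ 1.8554*I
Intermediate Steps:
A(O) = sqrt(-15 + O)
W = 36 (W = -18*(-2) = 36)
E(a) = -10 (E(a) = -4 - 6 = -10)
sqrt(A(58) + E(W)) = sqrt(sqrt(-15 + 58) - 10) = sqrt(sqrt(43) - 10) = sqrt(-10 + sqrt(43))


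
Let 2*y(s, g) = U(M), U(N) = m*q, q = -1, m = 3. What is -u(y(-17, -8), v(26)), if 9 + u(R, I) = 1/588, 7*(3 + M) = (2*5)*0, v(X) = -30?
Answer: 5291/588 ≈ 8.9983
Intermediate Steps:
M = -3 (M = -3 + ((2*5)*0)/7 = -3 + (10*0)/7 = -3 + (⅐)*0 = -3 + 0 = -3)
U(N) = -3 (U(N) = 3*(-1) = -3)
y(s, g) = -3/2 (y(s, g) = (½)*(-3) = -3/2)
u(R, I) = -5291/588 (u(R, I) = -9 + 1/588 = -5291/588)
-u(y(-17, -8), v(26)) = -1*(-5291/588) = 5291/588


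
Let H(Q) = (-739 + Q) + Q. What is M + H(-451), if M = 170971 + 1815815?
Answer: 1985145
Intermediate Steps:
H(Q) = -739 + 2*Q
M = 1986786
M + H(-451) = 1986786 + (-739 + 2*(-451)) = 1986786 + (-739 - 902) = 1986786 - 1641 = 1985145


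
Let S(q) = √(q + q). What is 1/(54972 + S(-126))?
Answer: 1527/83942251 - I*√7/503653506 ≈ 1.8191e-5 - 5.2531e-9*I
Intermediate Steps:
S(q) = √2*√q (S(q) = √(2*q) = √2*√q)
1/(54972 + S(-126)) = 1/(54972 + √2*√(-126)) = 1/(54972 + √2*(3*I*√14)) = 1/(54972 + 6*I*√7)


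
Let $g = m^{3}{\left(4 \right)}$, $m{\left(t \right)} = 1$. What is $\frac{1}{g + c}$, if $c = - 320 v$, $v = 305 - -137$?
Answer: $- \frac{1}{141439} \approx -7.0702 \cdot 10^{-6}$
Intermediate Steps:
$v = 442$ ($v = 305 + 137 = 442$)
$g = 1$ ($g = 1^{3} = 1$)
$c = -141440$ ($c = \left(-320\right) 442 = -141440$)
$\frac{1}{g + c} = \frac{1}{1 - 141440} = \frac{1}{-141439} = - \frac{1}{141439}$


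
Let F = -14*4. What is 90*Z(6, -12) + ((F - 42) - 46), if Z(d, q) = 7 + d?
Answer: 1026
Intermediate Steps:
F = -56
90*Z(6, -12) + ((F - 42) - 46) = 90*(7 + 6) + ((-56 - 42) - 46) = 90*13 + (-98 - 46) = 1170 - 144 = 1026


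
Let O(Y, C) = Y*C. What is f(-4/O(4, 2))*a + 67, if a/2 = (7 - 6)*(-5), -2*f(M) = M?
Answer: 129/2 ≈ 64.500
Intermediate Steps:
O(Y, C) = C*Y
f(M) = -M/2
a = -10 (a = 2*((7 - 6)*(-5)) = 2*(1*(-5)) = 2*(-5) = -10)
f(-4/O(4, 2))*a + 67 = -(-2)/(2*4)*(-10) + 67 = -(-2)/8*(-10) + 67 = -½*(-½)*(-10) + 67 = (¼)*(-10) + 67 = -5/2 + 67 = 129/2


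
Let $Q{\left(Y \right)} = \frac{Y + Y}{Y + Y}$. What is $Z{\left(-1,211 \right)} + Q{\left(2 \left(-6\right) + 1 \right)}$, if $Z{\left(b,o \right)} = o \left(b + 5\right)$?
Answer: $845$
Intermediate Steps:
$Q{\left(Y \right)} = 1$ ($Q{\left(Y \right)} = \frac{2 Y}{2 Y} = 2 Y \frac{1}{2 Y} = 1$)
$Z{\left(b,o \right)} = o \left(5 + b\right)$
$Z{\left(-1,211 \right)} + Q{\left(2 \left(-6\right) + 1 \right)} = 211 \left(5 - 1\right) + 1 = 211 \cdot 4 + 1 = 844 + 1 = 845$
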